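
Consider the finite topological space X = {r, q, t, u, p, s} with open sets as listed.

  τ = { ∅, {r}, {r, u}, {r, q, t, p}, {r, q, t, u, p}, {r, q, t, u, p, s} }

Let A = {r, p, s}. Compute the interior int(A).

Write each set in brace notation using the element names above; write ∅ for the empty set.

{r}

opens ⊆ A: ∅, {r}; union → int = {r}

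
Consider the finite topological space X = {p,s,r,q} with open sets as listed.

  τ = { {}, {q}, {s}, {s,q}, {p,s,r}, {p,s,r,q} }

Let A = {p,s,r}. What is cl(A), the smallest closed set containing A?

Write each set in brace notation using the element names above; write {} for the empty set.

{p,s,r}

closure: X∖int(X∖A) = X∖{q} = {p,s,r}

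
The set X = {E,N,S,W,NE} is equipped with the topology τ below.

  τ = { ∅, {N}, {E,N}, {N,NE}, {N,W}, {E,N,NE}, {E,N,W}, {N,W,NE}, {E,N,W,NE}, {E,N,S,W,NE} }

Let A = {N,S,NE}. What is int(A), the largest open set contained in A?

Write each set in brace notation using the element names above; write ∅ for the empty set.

interior: largest open inside A is {N,NE} (from ∅, {N}, {N,NE})

{N,NE}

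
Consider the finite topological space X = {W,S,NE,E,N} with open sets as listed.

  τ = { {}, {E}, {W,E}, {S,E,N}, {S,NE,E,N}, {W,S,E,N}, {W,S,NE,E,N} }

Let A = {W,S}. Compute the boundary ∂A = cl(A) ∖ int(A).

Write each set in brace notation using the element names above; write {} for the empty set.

interior: largest open inside A is {} (from {})
cl via duality: int({NE,E,N}) = {E}, so X∖{E} = {W,S,NE,N}
cl∖int = {W,S,NE,N}

{W,S,NE,N}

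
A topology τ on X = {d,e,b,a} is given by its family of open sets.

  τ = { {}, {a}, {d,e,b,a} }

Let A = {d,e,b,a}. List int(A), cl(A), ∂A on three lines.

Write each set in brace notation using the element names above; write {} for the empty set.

U open, U⊆A: {}, {a}, {d,e,b,a}. int(A) = ⋃ = {d,e,b,a}
X∖A={}, int(X∖A)={}, hence cl(A)={d,e,b,a}
∂A: remove int from cl → {}

int(A) = {d,e,b,a}
cl(A)  = {d,e,b,a}
∂A     = {}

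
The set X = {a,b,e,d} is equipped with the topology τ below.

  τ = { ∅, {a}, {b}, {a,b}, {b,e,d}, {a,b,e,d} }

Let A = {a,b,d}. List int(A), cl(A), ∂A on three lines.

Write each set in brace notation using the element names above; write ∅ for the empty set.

open subsets of A: ∅, {b}, {a}, {a,b}; so int(A) = {a,b}
closure: X∖int(X∖A) = X∖∅ = {a,b,e,d}
∂A = {a,b,e,d} minus {a,b} = {e,d}

int(A) = {a,b}
cl(A)  = {a,b,e,d}
∂A     = {e,d}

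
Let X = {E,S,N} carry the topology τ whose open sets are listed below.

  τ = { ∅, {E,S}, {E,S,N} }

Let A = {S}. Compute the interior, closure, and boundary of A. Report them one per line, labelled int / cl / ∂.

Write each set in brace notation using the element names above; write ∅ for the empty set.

int(A) = ∅
cl(A)  = {E,S,N}
∂A     = {E,S,N}

open subsets of A: ∅; so int(A) = ∅
closure: X∖int(X∖A) = X∖∅ = {E,S,N}
∂A = {E,S,N} minus ∅ = {E,S,N}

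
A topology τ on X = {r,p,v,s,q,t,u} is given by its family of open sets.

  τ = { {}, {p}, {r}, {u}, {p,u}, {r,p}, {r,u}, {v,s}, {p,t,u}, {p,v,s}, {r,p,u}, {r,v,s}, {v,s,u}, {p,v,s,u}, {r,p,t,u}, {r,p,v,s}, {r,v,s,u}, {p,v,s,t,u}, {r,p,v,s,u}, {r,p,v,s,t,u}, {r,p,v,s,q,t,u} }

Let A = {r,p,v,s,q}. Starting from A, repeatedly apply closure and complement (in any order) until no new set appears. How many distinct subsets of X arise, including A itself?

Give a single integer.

complement {t,u}; its interior {u}; cl(A) = X∖{u} = {r,p,v,s,q,t}
With k = closure, c = complement:
  1. A     = {r,p,v,s,q}
  2. kA    = {r,p,v,s,q,t}
  3. cA    = {t,u}
  4. ckA   = {u}
  5. kcA   = {q,t,u}
  6. ckcA  = {r,p,v,s}
k, c of each give nothing new

6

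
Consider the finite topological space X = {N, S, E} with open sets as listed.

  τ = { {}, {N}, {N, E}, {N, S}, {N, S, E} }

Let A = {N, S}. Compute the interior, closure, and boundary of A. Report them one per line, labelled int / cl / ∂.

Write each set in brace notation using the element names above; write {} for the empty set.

U open, U⊆A: {}, {N}, {N, S}. int(A) = ⋃ = {N, S}
X∖A={E}, int(X∖A)={}, hence cl(A)={N, S, E}
∂A: remove int from cl → {E}

int(A) = {N, S}
cl(A)  = {N, S, E}
∂A     = {E}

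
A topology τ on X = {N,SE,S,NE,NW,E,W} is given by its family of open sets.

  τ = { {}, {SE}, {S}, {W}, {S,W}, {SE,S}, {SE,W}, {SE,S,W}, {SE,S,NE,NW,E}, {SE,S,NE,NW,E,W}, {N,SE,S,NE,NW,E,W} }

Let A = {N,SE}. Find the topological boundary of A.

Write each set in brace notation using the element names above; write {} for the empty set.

U open, U⊆A: {}, {SE}. int(A) = ⋃ = {SE}
X∖A={S,NE,NW,E,W}, int(X∖A)={S,W}, hence cl(A)={N,SE,NE,NW,E}
∂A: remove int from cl → {N,NE,NW,E}

{N,NE,NW,E}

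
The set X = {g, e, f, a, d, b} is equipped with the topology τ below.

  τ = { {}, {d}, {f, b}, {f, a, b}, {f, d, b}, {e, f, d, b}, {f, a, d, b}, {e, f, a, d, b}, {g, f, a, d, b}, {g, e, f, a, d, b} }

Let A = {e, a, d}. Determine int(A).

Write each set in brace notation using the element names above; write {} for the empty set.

interior: largest open inside A is {d} (from {}, {d})

{d}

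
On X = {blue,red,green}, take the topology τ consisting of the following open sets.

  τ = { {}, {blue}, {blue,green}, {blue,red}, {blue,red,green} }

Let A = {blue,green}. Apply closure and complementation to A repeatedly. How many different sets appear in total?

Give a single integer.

4

X∖A={red}, int(X∖A)={}, hence cl(A)={blue,red,green}
Orbit (k=closure, c=complement):
  1. A     = {blue,green}
  2. kA    = {blue,red,green}
  3. cA    = {red}
  4. ckA   = {}
(closed under both — stop)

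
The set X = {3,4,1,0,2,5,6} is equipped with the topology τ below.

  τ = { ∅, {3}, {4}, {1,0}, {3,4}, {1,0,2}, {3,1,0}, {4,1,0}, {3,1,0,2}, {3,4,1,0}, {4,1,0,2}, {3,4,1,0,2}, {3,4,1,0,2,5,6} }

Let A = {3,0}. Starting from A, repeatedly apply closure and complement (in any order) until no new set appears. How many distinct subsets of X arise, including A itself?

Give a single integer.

complement {4,1,2,5,6}; its interior {4}; cl(A) = X∖{4} = {3,1,0,2,5,6}
With k = closure, c = complement:
  1. A     = {3,0}
  2. kA    = {3,1,0,2,5,6}
  3. cA    = {4,1,2,5,6}
  4. ckA   = {4}
  5. kcA   = {4,1,0,2,5,6}
  6. kckA  = {4,5,6}
  7. ckcA  = {3}
  8. ckckA = {3,1,0,2}
  9. kckcA = {3,5,6}
  10. ckckcA = {4,1,0,2}
k, c of each give nothing new

10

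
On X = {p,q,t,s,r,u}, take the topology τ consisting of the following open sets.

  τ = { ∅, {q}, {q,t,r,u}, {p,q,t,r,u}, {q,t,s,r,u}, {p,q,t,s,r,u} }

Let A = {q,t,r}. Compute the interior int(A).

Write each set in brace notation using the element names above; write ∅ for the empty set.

{q}

U open, U⊆A: ∅, {q}. int(A) = ⋃ = {q}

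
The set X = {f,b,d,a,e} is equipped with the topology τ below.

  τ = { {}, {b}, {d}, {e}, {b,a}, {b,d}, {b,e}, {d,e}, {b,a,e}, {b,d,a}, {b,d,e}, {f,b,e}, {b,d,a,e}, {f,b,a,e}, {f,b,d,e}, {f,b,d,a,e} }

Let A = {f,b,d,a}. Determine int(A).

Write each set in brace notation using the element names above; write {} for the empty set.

{b,d,a}

open subsets of A: {}, {b}, {d}, {b,d}, {b,a}, {b,d,a}; so int(A) = {b,d,a}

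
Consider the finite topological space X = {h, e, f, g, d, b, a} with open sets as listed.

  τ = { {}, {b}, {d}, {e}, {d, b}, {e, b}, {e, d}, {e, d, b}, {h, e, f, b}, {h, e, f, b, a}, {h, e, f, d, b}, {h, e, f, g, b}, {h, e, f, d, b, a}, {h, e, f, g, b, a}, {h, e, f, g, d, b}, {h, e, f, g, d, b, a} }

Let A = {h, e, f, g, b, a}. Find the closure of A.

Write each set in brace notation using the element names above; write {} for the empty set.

{h, e, f, g, b, a}

complement {d}; its interior {d}; cl(A) = X∖{d} = {h, e, f, g, b, a}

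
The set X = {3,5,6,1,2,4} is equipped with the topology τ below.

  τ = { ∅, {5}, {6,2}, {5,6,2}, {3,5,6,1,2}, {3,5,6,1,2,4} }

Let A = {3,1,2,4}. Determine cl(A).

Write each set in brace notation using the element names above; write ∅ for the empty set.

{3,6,1,2,4}

complement {5,6}; its interior {5}; cl(A) = X∖{5} = {3,6,1,2,4}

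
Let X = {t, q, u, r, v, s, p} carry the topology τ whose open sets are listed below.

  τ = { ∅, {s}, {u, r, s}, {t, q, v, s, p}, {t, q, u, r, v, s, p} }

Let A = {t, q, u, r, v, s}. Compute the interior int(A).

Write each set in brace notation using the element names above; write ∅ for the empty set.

{u, r, s}

U open, U⊆A: ∅, {s}, {u, r, s}. int(A) = ⋃ = {u, r, s}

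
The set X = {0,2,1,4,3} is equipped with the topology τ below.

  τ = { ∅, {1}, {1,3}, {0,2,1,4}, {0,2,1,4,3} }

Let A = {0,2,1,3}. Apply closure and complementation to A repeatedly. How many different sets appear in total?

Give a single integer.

X∖A={4}, int(X∖A)=∅, hence cl(A)={0,2,1,4,3}
Orbit (k=closure, c=complement):
  1. A     = {0,2,1,3}
  2. kA    = {0,2,1,4,3}
  3. cA    = {4}
  4. ckA   = ∅
  5. kcA   = {0,2,4}
  6. ckcA  = {1,3}
(closed under both — stop)

6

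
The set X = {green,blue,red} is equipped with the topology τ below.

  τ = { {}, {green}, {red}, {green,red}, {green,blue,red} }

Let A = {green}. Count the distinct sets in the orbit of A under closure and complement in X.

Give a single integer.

cl via duality: int({blue,red}) = {red}, so X∖{red} = {green,blue}
Write k for closure, c for complement:
  1. A     = {green}
  2. kA    = {green,blue}
  3. cA    = {blue,red}
  4. ckA   = {red}
applying k or c yields no new set

4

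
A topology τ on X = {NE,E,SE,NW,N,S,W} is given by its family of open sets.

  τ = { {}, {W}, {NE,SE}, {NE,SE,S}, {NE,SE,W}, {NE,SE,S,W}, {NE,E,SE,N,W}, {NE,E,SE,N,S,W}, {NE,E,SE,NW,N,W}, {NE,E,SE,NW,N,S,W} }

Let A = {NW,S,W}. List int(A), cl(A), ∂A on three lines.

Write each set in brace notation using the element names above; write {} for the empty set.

U open, U⊆A: {}, {W}. int(A) = ⋃ = {W}
X∖A={NE,E,SE,N}, int(X∖A)={NE,SE}, hence cl(A)={E,NW,N,S,W}
∂A: remove int from cl → {E,NW,N,S}

int(A) = {W}
cl(A)  = {E,NW,N,S,W}
∂A     = {E,NW,N,S}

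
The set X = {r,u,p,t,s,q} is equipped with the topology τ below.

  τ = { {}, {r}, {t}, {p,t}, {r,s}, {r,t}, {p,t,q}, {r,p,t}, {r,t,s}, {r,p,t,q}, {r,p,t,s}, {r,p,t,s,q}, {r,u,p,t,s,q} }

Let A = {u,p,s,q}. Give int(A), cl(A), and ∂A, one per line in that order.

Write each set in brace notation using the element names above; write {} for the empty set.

U open, U⊆A: {}. int(A) = ⋃ = {}
X∖A={r,t}, int(X∖A)={r,t}, hence cl(A)={u,p,s,q}
∂A: remove int from cl → {u,p,s,q}

int(A) = {}
cl(A)  = {u,p,s,q}
∂A     = {u,p,s,q}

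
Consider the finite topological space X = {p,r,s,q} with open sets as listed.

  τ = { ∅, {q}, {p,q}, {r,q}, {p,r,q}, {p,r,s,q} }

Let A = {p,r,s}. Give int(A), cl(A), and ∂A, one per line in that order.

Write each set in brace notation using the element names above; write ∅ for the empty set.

opens ⊆ A: ∅; union → int = ∅
complement {q}; its interior {q}; cl(A) = X∖{q} = {p,r,s}
boundary = {p,r,s} ∖ ∅ = {p,r,s}

int(A) = ∅
cl(A)  = {p,r,s}
∂A     = {p,r,s}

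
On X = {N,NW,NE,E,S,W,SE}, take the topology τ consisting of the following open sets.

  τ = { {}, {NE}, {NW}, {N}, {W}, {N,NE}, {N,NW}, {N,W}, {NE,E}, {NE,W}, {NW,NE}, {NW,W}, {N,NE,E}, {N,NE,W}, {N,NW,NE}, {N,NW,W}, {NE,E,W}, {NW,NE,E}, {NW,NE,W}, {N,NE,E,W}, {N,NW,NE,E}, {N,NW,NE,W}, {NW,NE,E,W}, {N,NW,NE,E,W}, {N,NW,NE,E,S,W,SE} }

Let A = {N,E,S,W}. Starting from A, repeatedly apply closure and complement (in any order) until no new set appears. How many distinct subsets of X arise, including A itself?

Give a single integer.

8

cl via duality: int({NW,NE,SE}) = {NW,NE}, so X∖{NW,NE} = {N,E,S,W,SE}
Write k for closure, c for complement:
  1. A     = {N,E,S,W}
  2. kA    = {N,E,S,W,SE}
  3. cA    = {NW,NE,SE}
  4. ckA   = {NW,NE}
  5. kcA   = {NW,NE,E,S,SE}
  6. ckcA  = {N,W}
  7. kckcA = {N,S,W,SE}
  8. ckckcA = {NW,NE,E}
applying k or c yields no new set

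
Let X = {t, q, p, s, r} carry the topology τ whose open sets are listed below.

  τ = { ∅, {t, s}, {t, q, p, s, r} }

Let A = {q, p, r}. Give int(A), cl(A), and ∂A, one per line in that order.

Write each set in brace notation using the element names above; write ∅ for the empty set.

int(A) = ∅
cl(A)  = {q, p, r}
∂A     = {q, p, r}

open subsets of A: ∅; so int(A) = ∅
closure: X∖int(X∖A) = X∖{t, s} = {q, p, r}
∂A = {q, p, r} minus ∅ = {q, p, r}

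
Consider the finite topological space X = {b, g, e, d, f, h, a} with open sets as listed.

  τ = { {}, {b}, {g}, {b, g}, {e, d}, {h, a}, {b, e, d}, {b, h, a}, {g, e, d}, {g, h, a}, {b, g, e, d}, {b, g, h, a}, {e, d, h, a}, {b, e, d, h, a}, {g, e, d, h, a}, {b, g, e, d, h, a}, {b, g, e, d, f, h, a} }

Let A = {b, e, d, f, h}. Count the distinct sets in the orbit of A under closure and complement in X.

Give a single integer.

10

X∖A={g, a}, int(X∖A)={g}, hence cl(A)={b, e, d, f, h, a}
Orbit (k=closure, c=complement):
  1. A     = {b, e, d, f, h}
  2. kA    = {b, e, d, f, h, a}
  3. cA    = {g, a}
  4. ckA   = {g}
  5. kcA   = {g, f, h, a}
  6. kckA  = {g, f}
  7. ckcA  = {b, e, d}
  8. ckckA = {b, e, d, h, a}
  9. kckcA = {b, e, d, f}
  10. ckckcA = {g, h, a}
(closed under both — stop)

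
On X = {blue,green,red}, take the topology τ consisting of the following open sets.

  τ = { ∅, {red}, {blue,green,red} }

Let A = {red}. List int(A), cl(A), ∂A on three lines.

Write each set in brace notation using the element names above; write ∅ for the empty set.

int(A) = {red}
cl(A)  = {blue,green,red}
∂A     = {blue,green}

interior: largest open inside A is {red} (from ∅, {red})
cl via duality: int({blue,green}) = ∅, so X∖∅ = {blue,green,red}
cl∖int = {blue,green}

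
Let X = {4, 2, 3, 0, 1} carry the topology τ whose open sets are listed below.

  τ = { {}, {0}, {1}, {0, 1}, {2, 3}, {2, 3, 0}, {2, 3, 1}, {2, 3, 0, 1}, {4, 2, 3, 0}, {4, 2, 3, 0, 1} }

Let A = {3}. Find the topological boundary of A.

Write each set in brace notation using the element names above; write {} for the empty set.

{4, 2, 3}

interior: largest open inside A is {} (from {})
cl via duality: int({4, 2, 0, 1}) = {0, 1}, so X∖{0, 1} = {4, 2, 3}
cl∖int = {4, 2, 3}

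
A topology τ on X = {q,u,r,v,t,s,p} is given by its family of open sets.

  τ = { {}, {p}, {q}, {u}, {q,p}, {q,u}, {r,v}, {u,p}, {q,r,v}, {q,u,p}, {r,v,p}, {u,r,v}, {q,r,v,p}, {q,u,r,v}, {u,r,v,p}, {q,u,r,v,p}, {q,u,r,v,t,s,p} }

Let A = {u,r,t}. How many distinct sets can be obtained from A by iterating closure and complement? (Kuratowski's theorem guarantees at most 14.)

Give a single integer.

X∖A={q,v,s,p}, int(X∖A)={q,p}, hence cl(A)={u,r,v,t,s}
Orbit (k=closure, c=complement):
  1. A     = {u,r,t}
  2. kA    = {u,r,v,t,s}
  3. cA    = {q,v,s,p}
  4. ckA   = {q,p}
  5. kcA   = {q,r,v,t,s,p}
  6. kckA  = {q,t,s,p}
  7. ckcA  = {u}
  8. ckckA = {u,r,v}
  9. kckcA = {u,t,s}
  10. ckckcA = {q,r,v,p}
(closed under both — stop)

10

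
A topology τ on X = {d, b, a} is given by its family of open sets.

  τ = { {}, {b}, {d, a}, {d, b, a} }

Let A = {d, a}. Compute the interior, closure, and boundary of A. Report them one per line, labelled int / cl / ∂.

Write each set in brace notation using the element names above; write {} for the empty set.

int(A) = {d, a}
cl(A)  = {d, a}
∂A     = {}

opens ⊆ A: {}, {d, a}; union → int = {d, a}
complement {b}; its interior {b}; cl(A) = X∖{b} = {d, a}
boundary = {d, a} ∖ {d, a} = {}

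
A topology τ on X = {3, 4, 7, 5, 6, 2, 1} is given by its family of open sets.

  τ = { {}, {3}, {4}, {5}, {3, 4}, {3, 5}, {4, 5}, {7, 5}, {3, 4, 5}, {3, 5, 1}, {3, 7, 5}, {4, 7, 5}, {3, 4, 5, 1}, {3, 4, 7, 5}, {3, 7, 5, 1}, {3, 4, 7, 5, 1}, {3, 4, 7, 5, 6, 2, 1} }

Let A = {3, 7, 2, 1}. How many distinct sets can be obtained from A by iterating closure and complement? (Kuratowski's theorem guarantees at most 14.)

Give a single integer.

8

cl via duality: int({4, 5, 6}) = {4, 5}, so X∖{4, 5} = {3, 7, 6, 2, 1}
Write k for closure, c for complement:
  1. A     = {3, 7, 2, 1}
  2. kA    = {3, 7, 6, 2, 1}
  3. cA    = {4, 5, 6}
  4. ckA   = {4, 5}
  5. kcA   = {4, 7, 5, 6, 2, 1}
  6. ckcA  = {3}
  7. kckcA = {3, 6, 2, 1}
  8. ckckcA = {4, 7, 5}
applying k or c yields no new set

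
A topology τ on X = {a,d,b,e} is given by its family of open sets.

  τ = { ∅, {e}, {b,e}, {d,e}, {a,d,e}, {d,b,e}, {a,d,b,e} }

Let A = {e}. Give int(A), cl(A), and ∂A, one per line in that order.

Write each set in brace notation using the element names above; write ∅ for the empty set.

int(A) = {e}
cl(A)  = {a,d,b,e}
∂A     = {a,d,b}

interior: largest open inside A is {e} (from ∅, {e})
cl via duality: int({a,d,b}) = ∅, so X∖∅ = {a,d,b,e}
cl∖int = {a,d,b}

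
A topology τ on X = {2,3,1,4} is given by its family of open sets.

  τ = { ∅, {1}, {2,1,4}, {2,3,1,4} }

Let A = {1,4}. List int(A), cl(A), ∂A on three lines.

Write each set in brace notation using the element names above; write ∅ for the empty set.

open subsets of A: ∅, {1}; so int(A) = {1}
closure: X∖int(X∖A) = X∖∅ = {2,3,1,4}
∂A = {2,3,1,4} minus {1} = {2,3,4}

int(A) = {1}
cl(A)  = {2,3,1,4}
∂A     = {2,3,4}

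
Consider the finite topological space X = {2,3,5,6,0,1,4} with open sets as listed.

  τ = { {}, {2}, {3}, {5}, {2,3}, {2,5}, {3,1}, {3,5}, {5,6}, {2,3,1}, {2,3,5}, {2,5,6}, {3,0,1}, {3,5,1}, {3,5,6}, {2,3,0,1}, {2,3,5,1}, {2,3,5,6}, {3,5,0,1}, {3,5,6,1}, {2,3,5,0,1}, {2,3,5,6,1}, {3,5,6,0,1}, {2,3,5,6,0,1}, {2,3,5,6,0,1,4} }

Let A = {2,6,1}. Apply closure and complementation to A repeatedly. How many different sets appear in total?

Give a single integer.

8

cl via duality: int({3,5,0,4}) = {3,5}, so X∖{3,5} = {2,6,0,1,4}
Write k for closure, c for complement:
  1. A     = {2,6,1}
  2. kA    = {2,6,0,1,4}
  3. cA    = {3,5,0,4}
  4. ckA   = {3,5}
  5. kcA   = {3,5,6,0,1,4}
  6. ckcA  = {2}
  7. kckcA = {2,4}
  8. ckckcA = {3,5,6,0,1}
applying k or c yields no new set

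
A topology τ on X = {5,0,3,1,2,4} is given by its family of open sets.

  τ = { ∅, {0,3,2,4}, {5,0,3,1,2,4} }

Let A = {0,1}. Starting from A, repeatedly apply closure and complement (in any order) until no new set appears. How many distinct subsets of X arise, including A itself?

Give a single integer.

4

cl via duality: int({5,3,2,4}) = ∅, so X∖∅ = {5,0,3,1,2,4}
Write k for closure, c for complement:
  1. A     = {0,1}
  2. kA    = {5,0,3,1,2,4}
  3. cA    = {5,3,2,4}
  4. ckA   = ∅
applying k or c yields no new set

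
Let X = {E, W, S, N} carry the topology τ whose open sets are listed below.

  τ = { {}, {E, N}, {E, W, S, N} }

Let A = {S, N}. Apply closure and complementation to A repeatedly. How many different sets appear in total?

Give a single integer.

4

X∖A={E, W}, int(X∖A)={}, hence cl(A)={E, W, S, N}
Orbit (k=closure, c=complement):
  1. A     = {S, N}
  2. kA    = {E, W, S, N}
  3. cA    = {E, W}
  4. ckA   = {}
(closed under both — stop)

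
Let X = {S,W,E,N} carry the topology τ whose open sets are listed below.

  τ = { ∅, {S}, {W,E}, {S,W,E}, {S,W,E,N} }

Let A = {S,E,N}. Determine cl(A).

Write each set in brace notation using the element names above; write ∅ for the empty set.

{S,W,E,N}

closure: X∖int(X∖A) = X∖∅ = {S,W,E,N}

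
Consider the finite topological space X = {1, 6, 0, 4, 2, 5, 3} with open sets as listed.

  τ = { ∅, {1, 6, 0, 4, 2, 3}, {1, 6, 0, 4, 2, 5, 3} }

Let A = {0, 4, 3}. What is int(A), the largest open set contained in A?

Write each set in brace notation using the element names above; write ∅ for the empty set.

opens ⊆ A: ∅; union → int = ∅

∅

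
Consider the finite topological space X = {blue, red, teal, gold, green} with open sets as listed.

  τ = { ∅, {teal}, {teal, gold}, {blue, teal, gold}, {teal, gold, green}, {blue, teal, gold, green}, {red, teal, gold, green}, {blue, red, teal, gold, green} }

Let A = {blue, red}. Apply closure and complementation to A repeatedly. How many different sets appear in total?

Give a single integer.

cl via duality: int({teal, gold, green}) = {teal, gold, green}, so X∖{teal, gold, green} = {blue, red}
Write k for closure, c for complement:
  1. A     = {blue, red}
  2. cA    = {teal, gold, green}
  3. kcA   = {blue, red, teal, gold, green}
  4. ckcA  = ∅
applying k or c yields no new set

4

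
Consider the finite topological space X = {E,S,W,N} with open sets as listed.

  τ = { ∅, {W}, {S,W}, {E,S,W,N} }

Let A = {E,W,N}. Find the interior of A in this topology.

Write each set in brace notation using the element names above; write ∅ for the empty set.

interior: largest open inside A is {W} (from ∅, {W})

{W}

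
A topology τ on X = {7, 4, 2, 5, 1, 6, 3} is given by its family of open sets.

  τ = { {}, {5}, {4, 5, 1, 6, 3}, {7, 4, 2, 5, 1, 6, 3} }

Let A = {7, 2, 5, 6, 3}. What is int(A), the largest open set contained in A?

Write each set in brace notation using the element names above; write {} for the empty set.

{5}

open subsets of A: {}, {5}; so int(A) = {5}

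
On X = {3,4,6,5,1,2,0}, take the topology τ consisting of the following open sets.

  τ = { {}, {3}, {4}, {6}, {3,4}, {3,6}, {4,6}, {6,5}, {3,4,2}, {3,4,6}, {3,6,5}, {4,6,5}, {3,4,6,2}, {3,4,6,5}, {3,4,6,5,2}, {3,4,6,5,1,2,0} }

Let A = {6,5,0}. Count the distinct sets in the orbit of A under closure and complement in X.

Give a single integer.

X∖A={3,4,1,2}, int(X∖A)={3,4,2}, hence cl(A)={6,5,1,0}
Orbit (k=closure, c=complement):
  1. A     = {6,5,0}
  2. kA    = {6,5,1,0}
  3. cA    = {3,4,1,2}
  4. ckA   = {3,4,2}
  5. kcA   = {3,4,1,2,0}
  6. ckcA  = {6,5}
(closed under both — stop)

6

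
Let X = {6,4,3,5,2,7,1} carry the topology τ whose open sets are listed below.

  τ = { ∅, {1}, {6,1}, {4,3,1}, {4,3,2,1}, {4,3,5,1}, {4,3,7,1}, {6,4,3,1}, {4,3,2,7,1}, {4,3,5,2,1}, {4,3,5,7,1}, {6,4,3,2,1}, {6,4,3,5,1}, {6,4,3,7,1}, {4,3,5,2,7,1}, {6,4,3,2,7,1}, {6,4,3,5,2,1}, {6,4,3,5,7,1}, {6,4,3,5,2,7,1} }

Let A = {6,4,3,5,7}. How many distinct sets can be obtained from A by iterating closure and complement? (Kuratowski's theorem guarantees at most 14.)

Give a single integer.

cl via duality: int({2,1}) = {1}, so X∖{1} = {6,4,3,5,2,7}
Write k for closure, c for complement:
  1. A     = {6,4,3,5,7}
  2. kA    = {6,4,3,5,2,7}
  3. cA    = {2,1}
  4. ckA   = {1}
  5. kcA   = {6,4,3,5,2,7,1}
  6. ckcA  = ∅
applying k or c yields no new set

6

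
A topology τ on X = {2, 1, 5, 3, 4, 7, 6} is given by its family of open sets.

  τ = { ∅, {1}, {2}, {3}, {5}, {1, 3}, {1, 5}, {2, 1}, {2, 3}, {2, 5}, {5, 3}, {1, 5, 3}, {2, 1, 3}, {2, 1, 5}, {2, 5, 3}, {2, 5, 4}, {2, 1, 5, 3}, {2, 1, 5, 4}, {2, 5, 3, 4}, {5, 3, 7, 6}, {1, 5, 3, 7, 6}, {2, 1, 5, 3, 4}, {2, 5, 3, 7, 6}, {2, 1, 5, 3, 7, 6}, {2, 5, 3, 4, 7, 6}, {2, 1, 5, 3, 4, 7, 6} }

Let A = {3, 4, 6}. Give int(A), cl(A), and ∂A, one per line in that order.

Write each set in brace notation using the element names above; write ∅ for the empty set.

interior: largest open inside A is {3} (from ∅, {3})
cl via duality: int({2, 1, 5, 7}) = {2, 1, 5}, so X∖{2, 1, 5} = {3, 4, 7, 6}
cl∖int = {4, 7, 6}

int(A) = {3}
cl(A)  = {3, 4, 7, 6}
∂A     = {4, 7, 6}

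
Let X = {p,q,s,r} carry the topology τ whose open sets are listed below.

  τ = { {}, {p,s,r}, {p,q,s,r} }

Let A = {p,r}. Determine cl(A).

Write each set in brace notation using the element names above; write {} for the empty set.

{p,q,s,r}

X∖A={q,s}, int(X∖A)={}, hence cl(A)={p,q,s,r}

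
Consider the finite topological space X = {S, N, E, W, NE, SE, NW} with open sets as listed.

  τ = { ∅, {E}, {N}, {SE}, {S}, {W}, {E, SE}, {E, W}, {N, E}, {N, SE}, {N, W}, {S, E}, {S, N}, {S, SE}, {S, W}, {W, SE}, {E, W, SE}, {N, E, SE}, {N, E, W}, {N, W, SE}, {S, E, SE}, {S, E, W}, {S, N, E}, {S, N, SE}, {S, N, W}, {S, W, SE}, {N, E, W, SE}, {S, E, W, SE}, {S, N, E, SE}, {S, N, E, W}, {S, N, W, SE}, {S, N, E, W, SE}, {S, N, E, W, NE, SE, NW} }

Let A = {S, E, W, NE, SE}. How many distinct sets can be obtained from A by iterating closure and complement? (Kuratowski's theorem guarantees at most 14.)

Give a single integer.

6

complement {N, NW}; its interior {N}; cl(A) = X∖{N} = {S, E, W, NE, SE, NW}
With k = closure, c = complement:
  1. A     = {S, E, W, NE, SE}
  2. kA    = {S, E, W, NE, SE, NW}
  3. cA    = {N, NW}
  4. ckA   = {N}
  5. kcA   = {N, NE, NW}
  6. ckcA  = {S, E, W, SE}
k, c of each give nothing new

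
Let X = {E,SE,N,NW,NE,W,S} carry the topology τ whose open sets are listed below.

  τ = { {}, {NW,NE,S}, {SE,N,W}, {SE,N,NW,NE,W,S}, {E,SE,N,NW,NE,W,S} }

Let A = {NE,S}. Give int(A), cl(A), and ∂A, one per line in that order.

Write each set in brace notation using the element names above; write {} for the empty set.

int(A) = {}
cl(A)  = {E,NW,NE,S}
∂A     = {E,NW,NE,S}

U open, U⊆A: {}. int(A) = ⋃ = {}
X∖A={E,SE,N,NW,W}, int(X∖A)={SE,N,W}, hence cl(A)={E,NW,NE,S}
∂A: remove int from cl → {E,NW,NE,S}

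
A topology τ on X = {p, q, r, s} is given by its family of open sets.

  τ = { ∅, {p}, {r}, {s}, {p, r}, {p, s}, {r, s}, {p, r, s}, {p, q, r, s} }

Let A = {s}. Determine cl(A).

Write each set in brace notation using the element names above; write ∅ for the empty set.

{q, s}

cl via duality: int({p, q, r}) = {p, r}, so X∖{p, r} = {q, s}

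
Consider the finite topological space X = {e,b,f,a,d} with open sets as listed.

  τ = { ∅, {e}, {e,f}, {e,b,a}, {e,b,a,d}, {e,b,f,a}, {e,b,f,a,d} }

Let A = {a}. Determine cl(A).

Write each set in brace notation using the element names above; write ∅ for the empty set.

{b,a,d}

complement {e,b,f,d}; its interior {e,f}; cl(A) = X∖{e,f} = {b,a,d}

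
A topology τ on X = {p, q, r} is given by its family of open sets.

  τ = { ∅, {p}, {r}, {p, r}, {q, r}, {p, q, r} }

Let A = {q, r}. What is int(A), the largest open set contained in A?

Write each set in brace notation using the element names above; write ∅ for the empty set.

U open, U⊆A: ∅, {r}, {q, r}. int(A) = ⋃ = {q, r}

{q, r}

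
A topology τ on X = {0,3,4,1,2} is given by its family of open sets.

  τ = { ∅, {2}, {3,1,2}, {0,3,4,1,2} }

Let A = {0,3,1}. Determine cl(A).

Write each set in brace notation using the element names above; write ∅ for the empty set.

{0,3,4,1}

closure: X∖int(X∖A) = X∖{2} = {0,3,4,1}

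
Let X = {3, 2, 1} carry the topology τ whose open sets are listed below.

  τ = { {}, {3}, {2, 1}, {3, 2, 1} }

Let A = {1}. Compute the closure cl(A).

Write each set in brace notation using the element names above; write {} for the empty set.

{2, 1}

closure: X∖int(X∖A) = X∖{3} = {2, 1}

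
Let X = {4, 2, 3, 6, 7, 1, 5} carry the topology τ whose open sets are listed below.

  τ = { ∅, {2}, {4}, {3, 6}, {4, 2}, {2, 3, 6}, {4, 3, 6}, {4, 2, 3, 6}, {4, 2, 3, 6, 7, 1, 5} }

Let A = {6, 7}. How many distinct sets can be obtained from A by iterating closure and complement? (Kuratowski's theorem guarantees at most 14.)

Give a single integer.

8

cl via duality: int({4, 2, 3, 1, 5}) = {4, 2}, so X∖{4, 2} = {3, 6, 7, 1, 5}
Write k for closure, c for complement:
  1. A     = {6, 7}
  2. kA    = {3, 6, 7, 1, 5}
  3. cA    = {4, 2, 3, 1, 5}
  4. ckA   = {4, 2}
  5. kcA   = {4, 2, 3, 6, 7, 1, 5}
  6. kckA  = {4, 2, 7, 1, 5}
  7. ckcA  = ∅
  8. ckckA = {3, 6}
applying k or c yields no new set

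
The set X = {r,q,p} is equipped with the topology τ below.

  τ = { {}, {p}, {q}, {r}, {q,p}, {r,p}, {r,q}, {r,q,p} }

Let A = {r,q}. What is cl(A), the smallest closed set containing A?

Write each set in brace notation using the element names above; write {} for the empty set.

{r,q}

closure: X∖int(X∖A) = X∖{p} = {r,q}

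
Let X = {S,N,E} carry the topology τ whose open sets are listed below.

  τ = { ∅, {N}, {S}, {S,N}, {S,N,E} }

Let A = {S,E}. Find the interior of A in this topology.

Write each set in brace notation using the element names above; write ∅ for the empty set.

open subsets of A: ∅, {S}; so int(A) = {S}

{S}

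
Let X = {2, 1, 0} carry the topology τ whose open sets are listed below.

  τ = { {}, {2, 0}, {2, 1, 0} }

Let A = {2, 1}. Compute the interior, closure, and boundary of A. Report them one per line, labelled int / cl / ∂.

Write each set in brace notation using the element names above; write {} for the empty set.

opens ⊆ A: {}; union → int = {}
complement {0}; its interior {}; cl(A) = X∖{} = {2, 1, 0}
boundary = {2, 1, 0} ∖ {} = {2, 1, 0}

int(A) = {}
cl(A)  = {2, 1, 0}
∂A     = {2, 1, 0}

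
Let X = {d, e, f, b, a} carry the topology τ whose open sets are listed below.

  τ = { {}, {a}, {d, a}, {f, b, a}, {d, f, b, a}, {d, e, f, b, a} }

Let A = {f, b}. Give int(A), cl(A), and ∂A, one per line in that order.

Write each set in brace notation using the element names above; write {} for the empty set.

int(A) = {}
cl(A)  = {e, f, b}
∂A     = {e, f, b}

U open, U⊆A: {}. int(A) = ⋃ = {}
X∖A={d, e, a}, int(X∖A)={d, a}, hence cl(A)={e, f, b}
∂A: remove int from cl → {e, f, b}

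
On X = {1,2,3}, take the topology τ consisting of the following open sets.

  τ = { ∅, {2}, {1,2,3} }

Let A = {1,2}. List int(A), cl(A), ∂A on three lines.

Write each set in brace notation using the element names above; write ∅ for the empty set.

int(A) = {2}
cl(A)  = {1,2,3}
∂A     = {1,3}

interior: largest open inside A is {2} (from ∅, {2})
cl via duality: int({3}) = ∅, so X∖∅ = {1,2,3}
cl∖int = {1,3}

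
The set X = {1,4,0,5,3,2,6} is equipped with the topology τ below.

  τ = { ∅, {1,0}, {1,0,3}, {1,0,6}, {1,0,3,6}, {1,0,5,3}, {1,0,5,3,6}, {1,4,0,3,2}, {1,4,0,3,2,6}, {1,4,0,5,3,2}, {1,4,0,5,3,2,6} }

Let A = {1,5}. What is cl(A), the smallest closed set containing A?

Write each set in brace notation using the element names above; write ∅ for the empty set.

complement {4,0,3,2,6}; its interior ∅; cl(A) = X∖∅ = {1,4,0,5,3,2,6}

{1,4,0,5,3,2,6}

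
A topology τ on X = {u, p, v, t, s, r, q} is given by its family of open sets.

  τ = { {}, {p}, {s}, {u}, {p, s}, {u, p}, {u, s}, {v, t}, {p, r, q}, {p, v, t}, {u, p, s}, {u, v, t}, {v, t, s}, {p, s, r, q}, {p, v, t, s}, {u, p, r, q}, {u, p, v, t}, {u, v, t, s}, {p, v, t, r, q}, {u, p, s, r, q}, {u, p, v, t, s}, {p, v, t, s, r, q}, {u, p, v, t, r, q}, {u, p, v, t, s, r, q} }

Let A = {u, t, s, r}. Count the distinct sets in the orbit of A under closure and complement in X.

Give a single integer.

complement {p, v, q}; its interior {p}; cl(A) = X∖{p} = {u, v, t, s, r, q}
With k = closure, c = complement:
  1. A     = {u, t, s, r}
  2. kA    = {u, v, t, s, r, q}
  3. cA    = {p, v, q}
  4. ckA   = {p}
  5. kcA   = {p, v, t, r, q}
  6. kckA  = {p, r, q}
  7. ckcA  = {u, s}
  8. ckckA = {u, v, t, s}
k, c of each give nothing new

8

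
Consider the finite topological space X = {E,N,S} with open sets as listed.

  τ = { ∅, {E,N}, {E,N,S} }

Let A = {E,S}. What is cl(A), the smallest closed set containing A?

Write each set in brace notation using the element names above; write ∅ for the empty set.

{E,N,S}

cl via duality: int({N}) = ∅, so X∖∅ = {E,N,S}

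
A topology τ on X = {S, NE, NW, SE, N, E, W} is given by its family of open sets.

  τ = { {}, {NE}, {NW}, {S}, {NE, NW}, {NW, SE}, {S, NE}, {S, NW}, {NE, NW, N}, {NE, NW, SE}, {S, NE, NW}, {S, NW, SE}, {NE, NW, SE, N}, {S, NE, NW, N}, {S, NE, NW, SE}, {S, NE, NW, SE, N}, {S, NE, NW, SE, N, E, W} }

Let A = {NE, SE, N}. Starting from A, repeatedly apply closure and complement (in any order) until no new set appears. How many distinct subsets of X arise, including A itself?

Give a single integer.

8

cl via duality: int({S, NW, E, W}) = {S, NW}, so X∖{S, NW} = {NE, SE, N, E, W}
Write k for closure, c for complement:
  1. A     = {NE, SE, N}
  2. kA    = {NE, SE, N, E, W}
  3. cA    = {S, NW, E, W}
  4. ckA   = {S, NW}
  5. kcA   = {S, NW, SE, N, E, W}
  6. ckcA  = {NE}
  7. kckcA = {NE, N, E, W}
  8. ckckcA = {S, NW, SE}
applying k or c yields no new set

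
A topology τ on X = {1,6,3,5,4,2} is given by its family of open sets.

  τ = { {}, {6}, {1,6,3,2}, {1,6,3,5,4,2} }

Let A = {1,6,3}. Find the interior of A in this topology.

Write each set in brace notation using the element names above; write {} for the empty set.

{6}

U open, U⊆A: {}, {6}. int(A) = ⋃ = {6}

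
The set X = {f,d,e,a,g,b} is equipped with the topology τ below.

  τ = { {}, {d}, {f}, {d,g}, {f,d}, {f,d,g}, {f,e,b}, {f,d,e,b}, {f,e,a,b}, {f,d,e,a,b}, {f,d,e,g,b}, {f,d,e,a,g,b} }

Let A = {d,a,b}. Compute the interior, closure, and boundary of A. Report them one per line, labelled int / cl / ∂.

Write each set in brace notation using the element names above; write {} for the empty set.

interior: largest open inside A is {d} (from {}, {d})
cl via duality: int({f,e,g}) = {f}, so X∖{f} = {d,e,a,g,b}
cl∖int = {e,a,g,b}

int(A) = {d}
cl(A)  = {d,e,a,g,b}
∂A     = {e,a,g,b}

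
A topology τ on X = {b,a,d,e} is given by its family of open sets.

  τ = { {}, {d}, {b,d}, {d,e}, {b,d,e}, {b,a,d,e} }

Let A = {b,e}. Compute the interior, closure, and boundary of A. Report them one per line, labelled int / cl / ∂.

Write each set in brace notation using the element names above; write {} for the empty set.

U open, U⊆A: {}. int(A) = ⋃ = {}
X∖A={a,d}, int(X∖A)={d}, hence cl(A)={b,a,e}
∂A: remove int from cl → {b,a,e}

int(A) = {}
cl(A)  = {b,a,e}
∂A     = {b,a,e}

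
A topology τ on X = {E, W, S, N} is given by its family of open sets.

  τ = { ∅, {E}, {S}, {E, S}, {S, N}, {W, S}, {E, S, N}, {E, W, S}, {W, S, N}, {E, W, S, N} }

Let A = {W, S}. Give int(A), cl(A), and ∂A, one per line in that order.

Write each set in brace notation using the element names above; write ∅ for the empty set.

int(A) = {W, S}
cl(A)  = {W, S, N}
∂A     = {N}

open subsets of A: ∅, {S}, {W, S}; so int(A) = {W, S}
closure: X∖int(X∖A) = X∖{E} = {W, S, N}
∂A = {W, S, N} minus {W, S} = {N}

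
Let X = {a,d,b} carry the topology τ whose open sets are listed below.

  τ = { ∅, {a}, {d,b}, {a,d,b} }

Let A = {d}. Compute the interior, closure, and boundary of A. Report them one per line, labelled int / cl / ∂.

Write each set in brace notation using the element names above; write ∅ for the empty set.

int(A) = ∅
cl(A)  = {d,b}
∂A     = {d,b}

interior: largest open inside A is ∅ (from ∅)
cl via duality: int({a,b}) = {a}, so X∖{a} = {d,b}
cl∖int = {d,b}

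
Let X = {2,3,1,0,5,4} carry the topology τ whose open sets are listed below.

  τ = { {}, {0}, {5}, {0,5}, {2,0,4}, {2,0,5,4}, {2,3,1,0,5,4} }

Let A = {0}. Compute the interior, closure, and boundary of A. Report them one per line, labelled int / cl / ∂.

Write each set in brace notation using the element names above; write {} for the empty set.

opens ⊆ A: {}, {0}; union → int = {0}
complement {2,3,1,5,4}; its interior {5}; cl(A) = X∖{5} = {2,3,1,0,4}
boundary = {2,3,1,0,4} ∖ {0} = {2,3,1,4}

int(A) = {0}
cl(A)  = {2,3,1,0,4}
∂A     = {2,3,1,4}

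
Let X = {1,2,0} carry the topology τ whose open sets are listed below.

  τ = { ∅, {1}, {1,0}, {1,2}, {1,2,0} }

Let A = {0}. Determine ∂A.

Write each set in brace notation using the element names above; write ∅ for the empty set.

{0}

U open, U⊆A: ∅. int(A) = ⋃ = ∅
X∖A={1,2}, int(X∖A)={1,2}, hence cl(A)={0}
∂A: remove int from cl → {0}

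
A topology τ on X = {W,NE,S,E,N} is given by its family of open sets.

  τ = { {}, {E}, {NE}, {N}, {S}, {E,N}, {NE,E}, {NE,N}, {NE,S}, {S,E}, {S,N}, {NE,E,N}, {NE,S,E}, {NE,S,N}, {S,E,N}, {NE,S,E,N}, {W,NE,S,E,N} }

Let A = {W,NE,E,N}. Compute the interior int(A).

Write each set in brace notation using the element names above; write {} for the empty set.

interior: largest open inside A is {NE,E,N} (from {}, {N}, {E}, {NE}, {NE,E}, {E,N}, {NE,N}, {NE,E,N})

{NE,E,N}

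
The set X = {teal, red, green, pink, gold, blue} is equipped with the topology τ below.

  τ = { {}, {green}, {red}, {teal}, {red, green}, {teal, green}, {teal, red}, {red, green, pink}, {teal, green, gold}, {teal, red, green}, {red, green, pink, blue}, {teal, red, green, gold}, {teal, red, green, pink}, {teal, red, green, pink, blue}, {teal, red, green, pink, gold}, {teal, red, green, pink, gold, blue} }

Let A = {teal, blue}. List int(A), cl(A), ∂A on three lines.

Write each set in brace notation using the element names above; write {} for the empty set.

U open, U⊆A: {}, {teal}. int(A) = ⋃ = {teal}
X∖A={red, green, pink, gold}, int(X∖A)={red, green, pink}, hence cl(A)={teal, gold, blue}
∂A: remove int from cl → {gold, blue}

int(A) = {teal}
cl(A)  = {teal, gold, blue}
∂A     = {gold, blue}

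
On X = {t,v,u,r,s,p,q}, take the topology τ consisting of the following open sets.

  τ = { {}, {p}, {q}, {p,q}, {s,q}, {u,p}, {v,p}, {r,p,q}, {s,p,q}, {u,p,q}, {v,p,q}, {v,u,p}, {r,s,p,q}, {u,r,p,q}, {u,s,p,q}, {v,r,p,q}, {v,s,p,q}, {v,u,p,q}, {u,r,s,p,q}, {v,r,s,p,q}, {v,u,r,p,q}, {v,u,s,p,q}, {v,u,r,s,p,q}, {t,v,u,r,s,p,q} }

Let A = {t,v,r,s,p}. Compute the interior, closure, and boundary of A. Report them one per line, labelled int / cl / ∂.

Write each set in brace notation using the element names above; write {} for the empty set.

int(A) = {v,p}
cl(A)  = {t,v,u,r,s,p}
∂A     = {t,u,r,s}

open subsets of A: {}, {p}, {v,p}; so int(A) = {v,p}
closure: X∖int(X∖A) = X∖{q} = {t,v,u,r,s,p}
∂A = {t,v,u,r,s,p} minus {v,p} = {t,u,r,s}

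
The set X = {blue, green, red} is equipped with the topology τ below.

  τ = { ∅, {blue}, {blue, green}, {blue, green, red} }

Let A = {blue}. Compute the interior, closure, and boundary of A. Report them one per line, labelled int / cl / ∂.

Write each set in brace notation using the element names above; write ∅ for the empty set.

U open, U⊆A: ∅, {blue}. int(A) = ⋃ = {blue}
X∖A={green, red}, int(X∖A)=∅, hence cl(A)={blue, green, red}
∂A: remove int from cl → {green, red}

int(A) = {blue}
cl(A)  = {blue, green, red}
∂A     = {green, red}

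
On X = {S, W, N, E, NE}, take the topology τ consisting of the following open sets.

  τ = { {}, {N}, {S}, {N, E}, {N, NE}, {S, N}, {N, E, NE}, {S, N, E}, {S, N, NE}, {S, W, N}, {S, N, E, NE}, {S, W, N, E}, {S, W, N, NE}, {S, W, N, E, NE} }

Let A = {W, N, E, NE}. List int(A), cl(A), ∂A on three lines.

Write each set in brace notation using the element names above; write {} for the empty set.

int(A) = {N, E, NE}
cl(A)  = {W, N, E, NE}
∂A     = {W}

open subsets of A: {}, {N}, {N, E}, {N, NE}, {N, E, NE}; so int(A) = {N, E, NE}
closure: X∖int(X∖A) = X∖{S} = {W, N, E, NE}
∂A = {W, N, E, NE} minus {N, E, NE} = {W}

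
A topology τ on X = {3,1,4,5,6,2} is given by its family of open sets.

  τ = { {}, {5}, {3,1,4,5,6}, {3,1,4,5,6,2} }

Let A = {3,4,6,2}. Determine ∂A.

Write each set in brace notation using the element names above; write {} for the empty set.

opens ⊆ A: {}; union → int = {}
complement {1,5}; its interior {5}; cl(A) = X∖{5} = {3,1,4,6,2}
boundary = {3,1,4,6,2} ∖ {} = {3,1,4,6,2}

{3,1,4,6,2}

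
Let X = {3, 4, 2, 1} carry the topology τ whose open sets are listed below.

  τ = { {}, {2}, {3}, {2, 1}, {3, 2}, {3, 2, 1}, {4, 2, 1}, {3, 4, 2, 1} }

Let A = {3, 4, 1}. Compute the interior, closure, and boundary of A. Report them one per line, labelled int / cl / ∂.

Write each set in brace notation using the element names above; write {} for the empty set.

int(A) = {3}
cl(A)  = {3, 4, 1}
∂A     = {4, 1}

interior: largest open inside A is {3} (from {}, {3})
cl via duality: int({2}) = {2}, so X∖{2} = {3, 4, 1}
cl∖int = {4, 1}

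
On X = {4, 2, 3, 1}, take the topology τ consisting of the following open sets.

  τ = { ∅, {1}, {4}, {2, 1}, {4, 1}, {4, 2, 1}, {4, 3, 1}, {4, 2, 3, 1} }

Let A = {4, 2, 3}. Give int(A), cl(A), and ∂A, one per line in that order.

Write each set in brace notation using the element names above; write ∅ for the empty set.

int(A) = {4}
cl(A)  = {4, 2, 3}
∂A     = {2, 3}

open subsets of A: ∅, {4}; so int(A) = {4}
closure: X∖int(X∖A) = X∖{1} = {4, 2, 3}
∂A = {4, 2, 3} minus {4} = {2, 3}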